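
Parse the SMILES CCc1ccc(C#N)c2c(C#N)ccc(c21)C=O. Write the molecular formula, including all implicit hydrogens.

Walk through each heavy atom and fill implicit hydrogens from standard valence (C 4, N 3, O 2, S 2, halogen 1); for lowercase aromatic atoms, an aromatic c carries 1 H when it has two neighbours and 0 H with three, and aromatic n carries 0 H:
  atom 1: C, bond orders sum to 1 (valence 4) → 3 H
  atom 2: C, bond orders sum to 2 (valence 4) → 2 H
  atom 3: aromatic c, 3 neighbours → 0 H
  atom 4: aromatic c, 2 neighbours → 1 H
  atom 5: aromatic c, 2 neighbours → 1 H
  atom 6: aromatic c, 3 neighbours → 0 H
  atom 7: C, bond orders sum to 4 (valence 4) → 0 H
  atom 8: N, bond orders sum to 3 (valence 3) → 0 H
  atom 9: aromatic c, 3 neighbours → 0 H
  atom 10: aromatic c, 3 neighbours → 0 H
  atom 11: C, bond orders sum to 4 (valence 4) → 0 H
  atom 12: N, bond orders sum to 3 (valence 3) → 0 H
  atom 13: aromatic c, 2 neighbours → 1 H
  atom 14: aromatic c, 2 neighbours → 1 H
  atom 15: aromatic c, 3 neighbours → 0 H
  atom 16: aromatic c, 3 neighbours → 0 H
  atom 17: C, bond orders sum to 3 (valence 4) → 1 H
  atom 18: O, bond orders sum to 2 (valence 2) → 0 H
Totals → C:15, H:10, N:2, O:1.

C15H10N2O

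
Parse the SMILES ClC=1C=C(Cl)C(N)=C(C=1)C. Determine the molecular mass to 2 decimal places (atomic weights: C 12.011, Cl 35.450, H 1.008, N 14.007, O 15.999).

First, the molecular formula is C7H7Cl2N (counting implicit H from valence).
  C: 7 × 12.011 = 84.077
  Cl: 2 × 35.450 = 70.900
  H: 7 × 1.008 = 7.056
  N: 1 × 14.007 = 14.007
Sum: 7×12.011 + 2×35.450 + 7×1.008 + 1×14.007 = 176.040 → 176.04 g/mol.

176.04 g/mol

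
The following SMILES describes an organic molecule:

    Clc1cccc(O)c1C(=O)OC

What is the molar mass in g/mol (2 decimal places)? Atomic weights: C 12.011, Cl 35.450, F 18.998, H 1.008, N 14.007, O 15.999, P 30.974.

186.59 g/mol

First, the molecular formula is C8H7ClO3 (counting implicit H from valence).
  C: 8 × 12.011 = 96.088
  Cl: 1 × 35.450 = 35.450
  H: 7 × 1.008 = 7.056
  O: 3 × 15.999 = 47.997
Sum: 8×12.011 + 1×35.450 + 7×1.008 + 3×15.999 = 186.591 → 186.59 g/mol.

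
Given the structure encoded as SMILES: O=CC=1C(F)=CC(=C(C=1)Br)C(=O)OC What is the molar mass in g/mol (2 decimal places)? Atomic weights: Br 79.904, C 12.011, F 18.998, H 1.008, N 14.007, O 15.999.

261.05 g/mol

First, the molecular formula is C9H6BrFO3 (counting implicit H from valence).
  Br: 1 × 79.904 = 79.904
  C: 9 × 12.011 = 108.099
  F: 1 × 18.998 = 18.998
  H: 6 × 1.008 = 6.048
  O: 3 × 15.999 = 47.997
Sum: 1×79.904 + 9×12.011 + 1×18.998 + 6×1.008 + 3×15.999 = 261.046 → 261.05 g/mol.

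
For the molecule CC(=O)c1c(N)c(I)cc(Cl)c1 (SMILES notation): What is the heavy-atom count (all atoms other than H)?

12

Every atom symbol written in the SMILES (organic subset) is one heavy atom; implicit H are not written.
Heavy atoms by element → C:8, Cl:1, I:1, N:1, O:1.
Total: 12.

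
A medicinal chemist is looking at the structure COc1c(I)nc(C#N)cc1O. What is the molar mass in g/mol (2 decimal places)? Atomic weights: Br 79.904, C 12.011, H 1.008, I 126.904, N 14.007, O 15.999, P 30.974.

First, the molecular formula is C7H5IN2O2 (counting implicit H from valence).
  C: 7 × 12.011 = 84.077
  H: 5 × 1.008 = 5.040
  I: 1 × 126.904 = 126.904
  N: 2 × 14.007 = 28.014
  O: 2 × 15.999 = 31.998
Sum: 7×12.011 + 5×1.008 + 1×126.904 + 2×14.007 + 2×15.999 = 276.033 → 276.03 g/mol.

276.03 g/mol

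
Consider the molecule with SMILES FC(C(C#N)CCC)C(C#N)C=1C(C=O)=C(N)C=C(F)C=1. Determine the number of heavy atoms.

Every atom symbol written in the SMILES (organic subset) is one heavy atom; implicit H are not written.
Heavy atoms by element → C:15, F:2, N:3, O:1.
Total: 21.

21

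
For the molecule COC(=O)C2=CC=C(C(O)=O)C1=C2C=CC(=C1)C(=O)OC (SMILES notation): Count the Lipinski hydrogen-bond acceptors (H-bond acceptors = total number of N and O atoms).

6

N atoms: 0; O atoms: 6.
Lipinski HBA = 0 + 6 = 6.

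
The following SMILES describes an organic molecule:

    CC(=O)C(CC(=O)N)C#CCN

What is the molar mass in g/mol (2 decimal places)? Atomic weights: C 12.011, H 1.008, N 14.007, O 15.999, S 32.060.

First, the molecular formula is C8H12N2O2 (counting implicit H from valence).
  C: 8 × 12.011 = 96.088
  H: 12 × 1.008 = 12.096
  N: 2 × 14.007 = 28.014
  O: 2 × 15.999 = 31.998
Sum: 8×12.011 + 12×1.008 + 2×14.007 + 2×15.999 = 168.196 → 168.20 g/mol.

168.20 g/mol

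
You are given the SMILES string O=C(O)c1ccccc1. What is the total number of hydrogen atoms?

6

Walk through each heavy atom and fill implicit hydrogens from standard valence (C 4, N 3, O 2, S 2, halogen 1); for lowercase aromatic atoms, an aromatic c carries 1 H when it has two neighbours and 0 H with three, and aromatic n carries 0 H:
  atom 1: O, bond orders sum to 2 (valence 2) → 0 H
  atom 2: C, bond orders sum to 4 (valence 4) → 0 H
  atom 3: O, bond orders sum to 1 (valence 2) → 1 H
  atom 4: aromatic c, 3 neighbours → 0 H
  atom 5: aromatic c, 2 neighbours → 1 H
  atom 6: aromatic c, 2 neighbours → 1 H
  atom 7: aromatic c, 2 neighbours → 1 H
  atom 8: aromatic c, 2 neighbours → 1 H
  atom 9: aromatic c, 2 neighbours → 1 H
Total hydrogens: 6.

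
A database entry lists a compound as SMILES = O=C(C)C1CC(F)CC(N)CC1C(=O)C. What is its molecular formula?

Walk through each heavy atom and fill implicit hydrogens from standard valence (C 4, N 3, O 2, S 2, halogen 1):
  atom 1: O, bond orders sum to 2 (valence 2) → 0 H
  atom 2: C, bond orders sum to 4 (valence 4) → 0 H
  atom 3: C, bond orders sum to 1 (valence 4) → 3 H
  atom 4: C, bond orders sum to 3 (valence 4) → 1 H
  atom 5: C, bond orders sum to 2 (valence 4) → 2 H
  atom 6: C, bond orders sum to 3 (valence 4) → 1 H
  atom 7: F (halogen, monovalent) → 0 H
  atom 8: C, bond orders sum to 2 (valence 4) → 2 H
  atom 9: C, bond orders sum to 3 (valence 4) → 1 H
  atom 10: N, bond orders sum to 1 (valence 3) → 2 H
  atom 11: C, bond orders sum to 2 (valence 4) → 2 H
  atom 12: C, bond orders sum to 3 (valence 4) → 1 H
  atom 13: C, bond orders sum to 4 (valence 4) → 0 H
  atom 14: O, bond orders sum to 2 (valence 2) → 0 H
  atom 15: C, bond orders sum to 1 (valence 4) → 3 H
Totals → C:11, H:18, F:1, N:1, O:2.
In Hill order: C11H18FNO2.

C11H18FNO2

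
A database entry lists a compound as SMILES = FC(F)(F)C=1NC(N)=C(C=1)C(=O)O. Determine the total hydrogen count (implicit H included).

5

Walk through each heavy atom and fill implicit hydrogens from standard valence (C 4, N 3, O 2, S 2, halogen 1):
  atom 1: F (halogen, monovalent) → 0 H
  atom 2: C, bond orders sum to 4 (valence 4) → 0 H
  atom 3: F (halogen, monovalent) → 0 H
  atom 4: F (halogen, monovalent) → 0 H
  atom 5: C, bond orders sum to 4 (valence 4) → 0 H
  atom 6: N, bond orders sum to 2 (valence 3) → 1 H
  atom 7: C, bond orders sum to 4 (valence 4) → 0 H
  atom 8: N, bond orders sum to 1 (valence 3) → 2 H
  atom 9: C, bond orders sum to 4 (valence 4) → 0 H
  atom 10: C, bond orders sum to 3 (valence 4) → 1 H
  atom 11: C, bond orders sum to 4 (valence 4) → 0 H
  atom 12: O, bond orders sum to 2 (valence 2) → 0 H
  atom 13: O, bond orders sum to 1 (valence 2) → 1 H
Total hydrogens: 5.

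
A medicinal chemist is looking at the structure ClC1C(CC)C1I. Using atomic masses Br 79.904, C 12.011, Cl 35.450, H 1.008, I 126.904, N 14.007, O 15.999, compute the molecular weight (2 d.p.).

230.47 g/mol

First, the molecular formula is C5H8ClI (counting implicit H from valence).
  C: 5 × 12.011 = 60.055
  Cl: 1 × 35.450 = 35.450
  H: 8 × 1.008 = 8.064
  I: 1 × 126.904 = 126.904
Sum: 5×12.011 + 1×35.450 + 8×1.008 + 1×126.904 = 230.473 → 230.47 g/mol.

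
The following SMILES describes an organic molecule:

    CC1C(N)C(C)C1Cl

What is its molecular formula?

C6H12ClN

Walk through each heavy atom and fill implicit hydrogens from standard valence (C 4, N 3, O 2, S 2, halogen 1):
  atom 1: C, bond orders sum to 1 (valence 4) → 3 H
  atom 2: C, bond orders sum to 3 (valence 4) → 1 H
  atom 3: C, bond orders sum to 3 (valence 4) → 1 H
  atom 4: N, bond orders sum to 1 (valence 3) → 2 H
  atom 5: C, bond orders sum to 3 (valence 4) → 1 H
  atom 6: C, bond orders sum to 1 (valence 4) → 3 H
  atom 7: C, bond orders sum to 3 (valence 4) → 1 H
  atom 8: Cl (halogen, monovalent) → 0 H
Totals → C:6, H:12, Cl:1, N:1.
In Hill order: C6H12ClN.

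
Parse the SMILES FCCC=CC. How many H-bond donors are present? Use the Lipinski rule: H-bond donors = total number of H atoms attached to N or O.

Donors: find every N or O and count the H atoms it carries.
  (no N or O atoms present)
Lipinski HBD = 0.

0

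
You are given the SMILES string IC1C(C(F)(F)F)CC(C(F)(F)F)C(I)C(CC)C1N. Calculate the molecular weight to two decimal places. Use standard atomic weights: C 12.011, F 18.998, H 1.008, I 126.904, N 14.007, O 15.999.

529.04 g/mol

First, the molecular formula is C11H15F6I2N (counting implicit H from valence).
  C: 11 × 12.011 = 132.121
  F: 6 × 18.998 = 113.988
  H: 15 × 1.008 = 15.120
  I: 2 × 126.904 = 253.808
  N: 1 × 14.007 = 14.007
Sum: 11×12.011 + 6×18.998 + 15×1.008 + 2×126.904 + 1×14.007 = 529.044 → 529.04 g/mol.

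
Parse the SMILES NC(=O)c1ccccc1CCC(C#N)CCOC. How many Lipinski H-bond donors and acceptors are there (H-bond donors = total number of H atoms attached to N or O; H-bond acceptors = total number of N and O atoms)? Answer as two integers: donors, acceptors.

2, 4

Donors: find every N or O and count the H atoms it carries.
  atom 1 (N): bond orders sum to 1 → 2 H
  atom 3 (O): bond orders sum to 2 → 0 H
  atom 14 (N): bond orders sum to 3 → 0 H
  atom 17 (O): bond orders sum to 2 → 0 H
Lipinski HBD = 2.
Acceptors: N atoms = 2, O atoms = 2 → HBA = 4.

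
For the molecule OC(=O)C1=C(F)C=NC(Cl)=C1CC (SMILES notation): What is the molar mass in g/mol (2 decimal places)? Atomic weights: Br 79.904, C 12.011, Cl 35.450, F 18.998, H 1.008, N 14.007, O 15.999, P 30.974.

First, the molecular formula is C8H7ClFNO2 (counting implicit H from valence).
  C: 8 × 12.011 = 96.088
  Cl: 1 × 35.450 = 35.450
  F: 1 × 18.998 = 18.998
  H: 7 × 1.008 = 7.056
  N: 1 × 14.007 = 14.007
  O: 2 × 15.999 = 31.998
Sum: 8×12.011 + 1×35.450 + 1×18.998 + 7×1.008 + 1×14.007 + 2×15.999 = 203.597 → 203.60 g/mol.

203.60 g/mol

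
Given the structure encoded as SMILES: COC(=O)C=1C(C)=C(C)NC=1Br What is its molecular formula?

C8H10BrNO2

Walk through each heavy atom and fill implicit hydrogens from standard valence (C 4, N 3, O 2, S 2, halogen 1):
  atom 1: C, bond orders sum to 1 (valence 4) → 3 H
  atom 2: O, bond orders sum to 2 (valence 2) → 0 H
  atom 3: C, bond orders sum to 4 (valence 4) → 0 H
  atom 4: O, bond orders sum to 2 (valence 2) → 0 H
  atom 5: C, bond orders sum to 4 (valence 4) → 0 H
  atom 6: C, bond orders sum to 4 (valence 4) → 0 H
  atom 7: C, bond orders sum to 1 (valence 4) → 3 H
  atom 8: C, bond orders sum to 4 (valence 4) → 0 H
  atom 9: C, bond orders sum to 1 (valence 4) → 3 H
  atom 10: N, bond orders sum to 2 (valence 3) → 1 H
  atom 11: C, bond orders sum to 4 (valence 4) → 0 H
  atom 12: Br (halogen, monovalent) → 0 H
Totals → C:8, H:10, Br:1, N:1, O:2.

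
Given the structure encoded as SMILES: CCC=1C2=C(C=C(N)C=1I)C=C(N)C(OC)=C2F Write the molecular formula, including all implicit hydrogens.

C13H14FIN2O

Walk through each heavy atom and fill implicit hydrogens from standard valence (C 4, N 3, O 2, S 2, halogen 1):
  atom 1: C, bond orders sum to 1 (valence 4) → 3 H
  atom 2: C, bond orders sum to 2 (valence 4) → 2 H
  atom 3: C, bond orders sum to 4 (valence 4) → 0 H
  atom 4: C, bond orders sum to 4 (valence 4) → 0 H
  atom 5: C, bond orders sum to 4 (valence 4) → 0 H
  atom 6: C, bond orders sum to 3 (valence 4) → 1 H
  atom 7: C, bond orders sum to 4 (valence 4) → 0 H
  atom 8: N, bond orders sum to 1 (valence 3) → 2 H
  atom 9: C, bond orders sum to 4 (valence 4) → 0 H
  atom 10: I (halogen, monovalent) → 0 H
  atom 11: C, bond orders sum to 3 (valence 4) → 1 H
  atom 12: C, bond orders sum to 4 (valence 4) → 0 H
  atom 13: N, bond orders sum to 1 (valence 3) → 2 H
  atom 14: C, bond orders sum to 4 (valence 4) → 0 H
  atom 15: O, bond orders sum to 2 (valence 2) → 0 H
  atom 16: C, bond orders sum to 1 (valence 4) → 3 H
  atom 17: C, bond orders sum to 4 (valence 4) → 0 H
  atom 18: F (halogen, monovalent) → 0 H
Totals → C:13, H:14, F:1, I:1, N:2, O:1.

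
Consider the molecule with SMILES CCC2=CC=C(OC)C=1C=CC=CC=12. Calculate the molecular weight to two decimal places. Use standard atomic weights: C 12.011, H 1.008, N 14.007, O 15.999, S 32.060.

First, the molecular formula is C13H14O (counting implicit H from valence).
  C: 13 × 12.011 = 156.143
  H: 14 × 1.008 = 14.112
  O: 1 × 15.999 = 15.999
Sum: 13×12.011 + 14×1.008 + 1×15.999 = 186.254 → 186.25 g/mol.

186.25 g/mol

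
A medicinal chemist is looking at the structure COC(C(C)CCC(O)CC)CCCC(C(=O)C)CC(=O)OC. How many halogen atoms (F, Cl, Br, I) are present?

Scan the SMILES for the halogen motif — none present.
Groups that are present: 1 ester, 1 ether, 1 hydroxyl, 1 ketone.

0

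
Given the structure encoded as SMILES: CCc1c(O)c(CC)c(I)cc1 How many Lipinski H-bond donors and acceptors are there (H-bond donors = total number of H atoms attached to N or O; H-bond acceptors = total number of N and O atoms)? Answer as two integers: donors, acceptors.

Donors: find every N or O and count the H atoms it carries.
  atom 5 (O): bond orders sum to 1 → 1 H
Lipinski HBD = 1.
Acceptors: N atoms = 0, O atoms = 1 → HBA = 1.

1, 1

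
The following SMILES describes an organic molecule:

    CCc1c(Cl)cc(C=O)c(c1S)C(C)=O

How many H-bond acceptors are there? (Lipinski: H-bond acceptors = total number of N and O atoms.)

N atoms: 0; O atoms: 2.
Lipinski HBA = 0 + 2 = 2.

2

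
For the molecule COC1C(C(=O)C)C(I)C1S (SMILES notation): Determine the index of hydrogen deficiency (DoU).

Molecular formula: C7H11IO2S.
DoU = (2C + 2 + N − H − X) / 2, where X is the halogen count and O/S are ignored.
    = (2·7 + 2 + 0 − 11 − 1) / 2 = 4 / 2 = 2.

2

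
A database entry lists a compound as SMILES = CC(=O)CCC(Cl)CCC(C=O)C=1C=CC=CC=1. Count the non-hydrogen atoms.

18

Every atom symbol written in the SMILES (organic subset) is one heavy atom; implicit H are not written.
Heavy atoms by element → C:15, Cl:1, O:2.
Total: 18.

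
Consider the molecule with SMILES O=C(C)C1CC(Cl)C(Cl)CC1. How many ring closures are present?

In SMILES, each pair of matching ring-closure digits denotes one ring-closing bond; the number of such bonds equals the number of independent rings.
Ring-closure bonds here: 1.

1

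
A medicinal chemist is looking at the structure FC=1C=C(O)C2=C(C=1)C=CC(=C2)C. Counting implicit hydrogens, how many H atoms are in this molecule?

9

Walk through each heavy atom and fill implicit hydrogens from standard valence (C 4, N 3, O 2, S 2, halogen 1):
  atom 1: F (halogen, monovalent) → 0 H
  atom 2: C, bond orders sum to 4 (valence 4) → 0 H
  atom 3: C, bond orders sum to 3 (valence 4) → 1 H
  atom 4: C, bond orders sum to 4 (valence 4) → 0 H
  atom 5: O, bond orders sum to 1 (valence 2) → 1 H
  atom 6: C, bond orders sum to 4 (valence 4) → 0 H
  atom 7: C, bond orders sum to 4 (valence 4) → 0 H
  atom 8: C, bond orders sum to 3 (valence 4) → 1 H
  atom 9: C, bond orders sum to 3 (valence 4) → 1 H
  atom 10: C, bond orders sum to 3 (valence 4) → 1 H
  atom 11: C, bond orders sum to 4 (valence 4) → 0 H
  atom 12: C, bond orders sum to 3 (valence 4) → 1 H
  atom 13: C, bond orders sum to 1 (valence 4) → 3 H
Total hydrogens: 9.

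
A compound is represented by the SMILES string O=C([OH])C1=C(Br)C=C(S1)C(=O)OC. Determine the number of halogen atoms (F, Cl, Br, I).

1

Halogen atoms appear at heavy-atom position 6 (1×Br).
Other groups present: 1 carboxylic acid, 1 ester.
Halogen count: 1.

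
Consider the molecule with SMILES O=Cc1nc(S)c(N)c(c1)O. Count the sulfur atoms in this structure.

Scan the SMILES for S atoms (remember two-letter symbols like Cl and Br are single atoms).
Sulfur count: 1.

1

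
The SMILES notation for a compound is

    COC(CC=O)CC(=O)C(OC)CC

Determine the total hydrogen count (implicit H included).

18

Walk through each heavy atom and fill implicit hydrogens from standard valence (C 4, N 3, O 2, S 2, halogen 1):
  atom 1: C, bond orders sum to 1 (valence 4) → 3 H
  atom 2: O, bond orders sum to 2 (valence 2) → 0 H
  atom 3: C, bond orders sum to 3 (valence 4) → 1 H
  atom 4: C, bond orders sum to 2 (valence 4) → 2 H
  atom 5: C, bond orders sum to 3 (valence 4) → 1 H
  atom 6: O, bond orders sum to 2 (valence 2) → 0 H
  atom 7: C, bond orders sum to 2 (valence 4) → 2 H
  atom 8: C, bond orders sum to 4 (valence 4) → 0 H
  atom 9: O, bond orders sum to 2 (valence 2) → 0 H
  atom 10: C, bond orders sum to 3 (valence 4) → 1 H
  atom 11: O, bond orders sum to 2 (valence 2) → 0 H
  atom 12: C, bond orders sum to 1 (valence 4) → 3 H
  atom 13: C, bond orders sum to 2 (valence 4) → 2 H
  atom 14: C, bond orders sum to 1 (valence 4) → 3 H
Total hydrogens: 18.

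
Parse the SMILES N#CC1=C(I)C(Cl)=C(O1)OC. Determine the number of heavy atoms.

Every atom symbol written in the SMILES (organic subset) is one heavy atom; implicit H are not written.
Heavy atoms by element → C:6, Cl:1, I:1, N:1, O:2.
Total: 11.

11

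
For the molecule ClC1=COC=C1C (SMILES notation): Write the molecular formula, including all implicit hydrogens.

Walk through each heavy atom and fill implicit hydrogens from standard valence (C 4, N 3, O 2, S 2, halogen 1):
  atom 1: Cl (halogen, monovalent) → 0 H
  atom 2: C, bond orders sum to 4 (valence 4) → 0 H
  atom 3: C, bond orders sum to 3 (valence 4) → 1 H
  atom 4: O, bond orders sum to 2 (valence 2) → 0 H
  atom 5: C, bond orders sum to 3 (valence 4) → 1 H
  atom 6: C, bond orders sum to 4 (valence 4) → 0 H
  atom 7: C, bond orders sum to 1 (valence 4) → 3 H
Totals → C:5, H:5, Cl:1, O:1.

C5H5ClO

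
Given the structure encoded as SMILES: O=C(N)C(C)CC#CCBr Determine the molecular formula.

C7H10BrNO

Walk through each heavy atom and fill implicit hydrogens from standard valence (C 4, N 3, O 2, S 2, halogen 1):
  atom 1: O, bond orders sum to 2 (valence 2) → 0 H
  atom 2: C, bond orders sum to 4 (valence 4) → 0 H
  atom 3: N, bond orders sum to 1 (valence 3) → 2 H
  atom 4: C, bond orders sum to 3 (valence 4) → 1 H
  atom 5: C, bond orders sum to 1 (valence 4) → 3 H
  atom 6: C, bond orders sum to 2 (valence 4) → 2 H
  atom 7: C, bond orders sum to 4 (valence 4) → 0 H
  atom 8: C, bond orders sum to 4 (valence 4) → 0 H
  atom 9: C, bond orders sum to 2 (valence 4) → 2 H
  atom 10: Br (halogen, monovalent) → 0 H
Totals → C:7, H:10, Br:1, N:1, O:1.
In Hill order: C7H10BrNO.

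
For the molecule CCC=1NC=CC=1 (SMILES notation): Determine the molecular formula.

Walk through each heavy atom and fill implicit hydrogens from standard valence (C 4, N 3, O 2, S 2, halogen 1):
  atom 1: C, bond orders sum to 1 (valence 4) → 3 H
  atom 2: C, bond orders sum to 2 (valence 4) → 2 H
  atom 3: C, bond orders sum to 4 (valence 4) → 0 H
  atom 4: N, bond orders sum to 2 (valence 3) → 1 H
  atom 5: C, bond orders sum to 3 (valence 4) → 1 H
  atom 6: C, bond orders sum to 3 (valence 4) → 1 H
  atom 7: C, bond orders sum to 3 (valence 4) → 1 H
Totals → C:6, H:9, N:1.
In Hill order: C6H9N.

C6H9N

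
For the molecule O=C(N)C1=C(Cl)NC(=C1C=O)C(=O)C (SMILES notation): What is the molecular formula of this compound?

Walk through each heavy atom and fill implicit hydrogens from standard valence (C 4, N 3, O 2, S 2, halogen 1):
  atom 1: O, bond orders sum to 2 (valence 2) → 0 H
  atom 2: C, bond orders sum to 4 (valence 4) → 0 H
  atom 3: N, bond orders sum to 1 (valence 3) → 2 H
  atom 4: C, bond orders sum to 4 (valence 4) → 0 H
  atom 5: C, bond orders sum to 4 (valence 4) → 0 H
  atom 6: Cl (halogen, monovalent) → 0 H
  atom 7: N, bond orders sum to 2 (valence 3) → 1 H
  atom 8: C, bond orders sum to 4 (valence 4) → 0 H
  atom 9: C, bond orders sum to 4 (valence 4) → 0 H
  atom 10: C, bond orders sum to 3 (valence 4) → 1 H
  atom 11: O, bond orders sum to 2 (valence 2) → 0 H
  atom 12: C, bond orders sum to 4 (valence 4) → 0 H
  atom 13: O, bond orders sum to 2 (valence 2) → 0 H
  atom 14: C, bond orders sum to 1 (valence 4) → 3 H
Totals → C:8, H:7, Cl:1, N:2, O:3.

C8H7ClN2O3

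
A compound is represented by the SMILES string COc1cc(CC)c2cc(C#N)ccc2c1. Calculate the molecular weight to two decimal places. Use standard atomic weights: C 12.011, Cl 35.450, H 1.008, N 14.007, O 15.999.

First, the molecular formula is C14H13NO (counting implicit H from valence).
  C: 14 × 12.011 = 168.154
  H: 13 × 1.008 = 13.104
  N: 1 × 14.007 = 14.007
  O: 1 × 15.999 = 15.999
Sum: 14×12.011 + 13×1.008 + 1×14.007 + 1×15.999 = 211.264 → 211.26 g/mol.

211.26 g/mol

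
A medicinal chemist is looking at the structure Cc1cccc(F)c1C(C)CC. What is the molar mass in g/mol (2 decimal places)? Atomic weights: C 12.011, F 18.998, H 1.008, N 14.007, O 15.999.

166.24 g/mol

First, the molecular formula is C11H15F (counting implicit H from valence).
  C: 11 × 12.011 = 132.121
  F: 1 × 18.998 = 18.998
  H: 15 × 1.008 = 15.120
Sum: 11×12.011 + 1×18.998 + 15×1.008 = 166.239 → 166.24 g/mol.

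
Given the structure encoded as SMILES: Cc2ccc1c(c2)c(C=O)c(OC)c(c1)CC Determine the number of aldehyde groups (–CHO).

The aldehyde motif appears at heavy-atom position 9 in the SMILES.
Other groups present: 1 ether.
Aldehyde count: 1.

1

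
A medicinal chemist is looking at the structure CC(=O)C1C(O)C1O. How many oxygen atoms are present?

3

Scan the SMILES for O atoms (remember two-letter symbols like Cl and Br are single atoms).
Oxygen count: 3.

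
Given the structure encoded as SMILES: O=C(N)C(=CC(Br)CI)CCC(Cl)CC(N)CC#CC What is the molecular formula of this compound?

C14H21BrClIN2O

Walk through each heavy atom and fill implicit hydrogens from standard valence (C 4, N 3, O 2, S 2, halogen 1):
  atom 1: O, bond orders sum to 2 (valence 2) → 0 H
  atom 2: C, bond orders sum to 4 (valence 4) → 0 H
  atom 3: N, bond orders sum to 1 (valence 3) → 2 H
  atom 4: C, bond orders sum to 4 (valence 4) → 0 H
  atom 5: C, bond orders sum to 3 (valence 4) → 1 H
  atom 6: C, bond orders sum to 3 (valence 4) → 1 H
  atom 7: Br (halogen, monovalent) → 0 H
  atom 8: C, bond orders sum to 2 (valence 4) → 2 H
  atom 9: I (halogen, monovalent) → 0 H
  atom 10: C, bond orders sum to 2 (valence 4) → 2 H
  atom 11: C, bond orders sum to 2 (valence 4) → 2 H
  atom 12: C, bond orders sum to 3 (valence 4) → 1 H
  atom 13: Cl (halogen, monovalent) → 0 H
  atom 14: C, bond orders sum to 2 (valence 4) → 2 H
  atom 15: C, bond orders sum to 3 (valence 4) → 1 H
  atom 16: N, bond orders sum to 1 (valence 3) → 2 H
  atom 17: C, bond orders sum to 2 (valence 4) → 2 H
  atom 18: C, bond orders sum to 4 (valence 4) → 0 H
  atom 19: C, bond orders sum to 4 (valence 4) → 0 H
  atom 20: C, bond orders sum to 1 (valence 4) → 3 H
Totals → C:14, H:21, Br:1, Cl:1, I:1, N:2, O:1.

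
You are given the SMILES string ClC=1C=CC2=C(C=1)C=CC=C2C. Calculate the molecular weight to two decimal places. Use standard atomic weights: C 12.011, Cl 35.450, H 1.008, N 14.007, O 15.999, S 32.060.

First, the molecular formula is C11H9Cl (counting implicit H from valence).
  C: 11 × 12.011 = 132.121
  Cl: 1 × 35.450 = 35.450
  H: 9 × 1.008 = 9.072
Sum: 11×12.011 + 1×35.450 + 9×1.008 = 176.643 → 176.64 g/mol.

176.64 g/mol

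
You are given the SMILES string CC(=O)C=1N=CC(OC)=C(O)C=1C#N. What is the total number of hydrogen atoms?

Walk through each heavy atom and fill implicit hydrogens from standard valence (C 4, N 3, O 2, S 2, halogen 1):
  atom 1: C, bond orders sum to 1 (valence 4) → 3 H
  atom 2: C, bond orders sum to 4 (valence 4) → 0 H
  atom 3: O, bond orders sum to 2 (valence 2) → 0 H
  atom 4: C, bond orders sum to 4 (valence 4) → 0 H
  atom 5: N, bond orders sum to 3 (valence 3) → 0 H
  atom 6: C, bond orders sum to 3 (valence 4) → 1 H
  atom 7: C, bond orders sum to 4 (valence 4) → 0 H
  atom 8: O, bond orders sum to 2 (valence 2) → 0 H
  atom 9: C, bond orders sum to 1 (valence 4) → 3 H
  atom 10: C, bond orders sum to 4 (valence 4) → 0 H
  atom 11: O, bond orders sum to 1 (valence 2) → 1 H
  atom 12: C, bond orders sum to 4 (valence 4) → 0 H
  atom 13: C, bond orders sum to 4 (valence 4) → 0 H
  atom 14: N, bond orders sum to 3 (valence 3) → 0 H
Total hydrogens: 8.

8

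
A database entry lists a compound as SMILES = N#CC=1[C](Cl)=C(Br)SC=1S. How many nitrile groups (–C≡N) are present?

1

The nitrile motif appears at heavy-atom position 2 in the SMILES.
Other groups present: 1 thiol.
Nitrile count: 1.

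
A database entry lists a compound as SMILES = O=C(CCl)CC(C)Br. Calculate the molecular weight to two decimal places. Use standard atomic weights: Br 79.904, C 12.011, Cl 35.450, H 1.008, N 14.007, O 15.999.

First, the molecular formula is C5H8BrClO (counting implicit H from valence).
  Br: 1 × 79.904 = 79.904
  C: 5 × 12.011 = 60.055
  Cl: 1 × 35.450 = 35.450
  H: 8 × 1.008 = 8.064
  O: 1 × 15.999 = 15.999
Sum: 1×79.904 + 5×12.011 + 1×35.450 + 8×1.008 + 1×15.999 = 199.472 → 199.47 g/mol.

199.47 g/mol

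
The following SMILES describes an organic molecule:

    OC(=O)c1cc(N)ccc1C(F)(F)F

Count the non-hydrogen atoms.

Every atom symbol written in the SMILES (organic subset) is one heavy atom; implicit H are not written.
Heavy atoms by element → C:8, F:3, N:1, O:2.
Total: 14.

14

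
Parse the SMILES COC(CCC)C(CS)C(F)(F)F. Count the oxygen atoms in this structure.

Scan the SMILES for O atoms (remember two-letter symbols like Cl and Br are single atoms).
Oxygen count: 1.

1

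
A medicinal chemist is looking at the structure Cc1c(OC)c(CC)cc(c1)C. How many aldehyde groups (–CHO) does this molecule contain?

Scan the SMILES for the aldehyde motif — none present.
Groups that are present: 1 ether.

0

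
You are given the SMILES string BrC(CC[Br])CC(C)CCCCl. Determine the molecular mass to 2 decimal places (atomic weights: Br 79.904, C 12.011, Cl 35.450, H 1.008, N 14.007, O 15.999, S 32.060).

First, the molecular formula is C9H17Br2Cl (counting implicit H from valence).
  Br: 2 × 79.904 = 159.808
  C: 9 × 12.011 = 108.099
  Cl: 1 × 35.450 = 35.450
  H: 17 × 1.008 = 17.136
Sum: 2×79.904 + 9×12.011 + 1×35.450 + 17×1.008 = 320.493 → 320.49 g/mol.

320.49 g/mol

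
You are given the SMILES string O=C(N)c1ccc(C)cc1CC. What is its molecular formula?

C10H13NO

Walk through each heavy atom and fill implicit hydrogens from standard valence (C 4, N 3, O 2, S 2, halogen 1); for lowercase aromatic atoms, an aromatic c carries 1 H when it has two neighbours and 0 H with three, and aromatic n carries 0 H:
  atom 1: O, bond orders sum to 2 (valence 2) → 0 H
  atom 2: C, bond orders sum to 4 (valence 4) → 0 H
  atom 3: N, bond orders sum to 1 (valence 3) → 2 H
  atom 4: aromatic c, 3 neighbours → 0 H
  atom 5: aromatic c, 2 neighbours → 1 H
  atom 6: aromatic c, 2 neighbours → 1 H
  atom 7: aromatic c, 3 neighbours → 0 H
  atom 8: C, bond orders sum to 1 (valence 4) → 3 H
  atom 9: aromatic c, 2 neighbours → 1 H
  atom 10: aromatic c, 3 neighbours → 0 H
  atom 11: C, bond orders sum to 2 (valence 4) → 2 H
  atom 12: C, bond orders sum to 1 (valence 4) → 3 H
Totals → C:10, H:13, N:1, O:1.
In Hill order: C10H13NO.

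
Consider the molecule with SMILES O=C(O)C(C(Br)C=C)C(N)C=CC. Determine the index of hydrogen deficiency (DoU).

3

Degree of unsaturation = (number of rings) + (number of π bonds).
Ring closures in the SMILES: 0.
π bonds: 3 double bonds (each 1 DoU) → 3 DoU from unsaturation.
Total DoU = 0 + 3 = 3.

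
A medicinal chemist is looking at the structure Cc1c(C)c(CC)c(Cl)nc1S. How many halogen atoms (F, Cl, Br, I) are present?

Halogen atoms appear at heavy-atom position 9 (1×Cl).
Other groups present: 1 thiol.
Halogen count: 1.

1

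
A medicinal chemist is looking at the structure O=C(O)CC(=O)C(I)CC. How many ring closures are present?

In SMILES, each pair of matching ring-closure digits denotes one ring-closing bond; the number of such bonds equals the number of independent rings.
Ring-closure bonds here: 0.

0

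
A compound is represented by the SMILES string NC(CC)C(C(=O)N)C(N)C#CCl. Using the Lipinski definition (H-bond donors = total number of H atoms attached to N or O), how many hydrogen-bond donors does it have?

6

Donors: find every N or O and count the H atoms it carries.
  atom 1 (N): bond orders sum to 1 → 2 H
  atom 7 (O): bond orders sum to 2 → 0 H
  atom 8 (N): bond orders sum to 1 → 2 H
  atom 10 (N): bond orders sum to 1 → 2 H
Lipinski HBD = 6.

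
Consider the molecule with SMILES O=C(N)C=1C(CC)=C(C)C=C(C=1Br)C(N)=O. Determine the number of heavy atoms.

Every atom symbol written in the SMILES (organic subset) is one heavy atom; implicit H are not written.
Heavy atoms by element → Br:1, C:11, N:2, O:2.
Total: 16.

16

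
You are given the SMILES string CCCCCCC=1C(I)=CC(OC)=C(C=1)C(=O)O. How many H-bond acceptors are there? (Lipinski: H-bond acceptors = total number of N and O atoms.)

N atoms: 0; O atoms: 3.
Lipinski HBA = 0 + 3 = 3.

3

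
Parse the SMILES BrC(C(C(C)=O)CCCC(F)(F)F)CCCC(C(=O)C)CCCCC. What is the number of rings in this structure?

In SMILES, each pair of matching ring-closure digits denotes one ring-closing bond; the number of such bonds equals the number of independent rings.
Ring-closure bonds here: 0.

0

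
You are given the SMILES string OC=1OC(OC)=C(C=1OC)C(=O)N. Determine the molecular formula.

Walk through each heavy atom and fill implicit hydrogens from standard valence (C 4, N 3, O 2, S 2, halogen 1):
  atom 1: O, bond orders sum to 1 (valence 2) → 1 H
  atom 2: C, bond orders sum to 4 (valence 4) → 0 H
  atom 3: O, bond orders sum to 2 (valence 2) → 0 H
  atom 4: C, bond orders sum to 4 (valence 4) → 0 H
  atom 5: O, bond orders sum to 2 (valence 2) → 0 H
  atom 6: C, bond orders sum to 1 (valence 4) → 3 H
  atom 7: C, bond orders sum to 4 (valence 4) → 0 H
  atom 8: C, bond orders sum to 4 (valence 4) → 0 H
  atom 9: O, bond orders sum to 2 (valence 2) → 0 H
  atom 10: C, bond orders sum to 1 (valence 4) → 3 H
  atom 11: C, bond orders sum to 4 (valence 4) → 0 H
  atom 12: O, bond orders sum to 2 (valence 2) → 0 H
  atom 13: N, bond orders sum to 1 (valence 3) → 2 H
Totals → C:7, H:9, N:1, O:5.
In Hill order: C7H9NO5.

C7H9NO5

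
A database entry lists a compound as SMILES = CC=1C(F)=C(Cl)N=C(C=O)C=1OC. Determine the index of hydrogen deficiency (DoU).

5

Molecular formula: C8H7ClFNO2.
DoU = (2C + 2 + N − H − X) / 2, where X is the halogen count and O/S are ignored.
    = (2·8 + 2 + 1 − 7 − 2) / 2 = 10 / 2 = 5.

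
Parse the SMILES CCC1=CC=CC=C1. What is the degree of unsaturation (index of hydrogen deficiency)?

Degree of unsaturation = (number of rings) + (number of π bonds).
Ring closures in the SMILES: 1.
π bonds: 3 double bonds (each 1 DoU) → 3 DoU from unsaturation.
Total DoU = 1 + 3 = 4.

4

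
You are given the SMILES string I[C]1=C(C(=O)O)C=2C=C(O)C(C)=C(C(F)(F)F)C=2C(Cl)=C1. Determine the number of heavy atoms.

21

Every atom symbol written in the SMILES (organic subset) is one heavy atom; implicit H are not written.
Heavy atoms by element → C:13, Cl:1, F:3, I:1, O:3.
Total: 21.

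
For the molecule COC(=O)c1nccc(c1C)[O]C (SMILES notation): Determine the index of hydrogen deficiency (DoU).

Molecular formula: C9H11NO3.
DoU = (2C + 2 + N − H − X) / 2, where X is the halogen count and O/S are ignored.
    = (2·9 + 2 + 1 − 11 − 0) / 2 = 10 / 2 = 5.

5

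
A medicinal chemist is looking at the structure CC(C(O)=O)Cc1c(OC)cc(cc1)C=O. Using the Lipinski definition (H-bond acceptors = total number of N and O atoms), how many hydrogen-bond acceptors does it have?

N atoms: 0; O atoms: 4.
Lipinski HBA = 0 + 4 = 4.

4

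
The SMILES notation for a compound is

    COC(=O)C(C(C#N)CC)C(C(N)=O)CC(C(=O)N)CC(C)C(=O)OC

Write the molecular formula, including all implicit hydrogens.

Walk through each heavy atom and fill implicit hydrogens from standard valence (C 4, N 3, O 2, S 2, halogen 1):
  atom 1: C, bond orders sum to 1 (valence 4) → 3 H
  atom 2: O, bond orders sum to 2 (valence 2) → 0 H
  atom 3: C, bond orders sum to 4 (valence 4) → 0 H
  atom 4: O, bond orders sum to 2 (valence 2) → 0 H
  atom 5: C, bond orders sum to 3 (valence 4) → 1 H
  atom 6: C, bond orders sum to 3 (valence 4) → 1 H
  atom 7: C, bond orders sum to 4 (valence 4) → 0 H
  atom 8: N, bond orders sum to 3 (valence 3) → 0 H
  atom 9: C, bond orders sum to 2 (valence 4) → 2 H
  atom 10: C, bond orders sum to 1 (valence 4) → 3 H
  atom 11: C, bond orders sum to 3 (valence 4) → 1 H
  atom 12: C, bond orders sum to 4 (valence 4) → 0 H
  atom 13: N, bond orders sum to 1 (valence 3) → 2 H
  atom 14: O, bond orders sum to 2 (valence 2) → 0 H
  atom 15: C, bond orders sum to 2 (valence 4) → 2 H
  atom 16: C, bond orders sum to 3 (valence 4) → 1 H
  atom 17: C, bond orders sum to 4 (valence 4) → 0 H
  atom 18: O, bond orders sum to 2 (valence 2) → 0 H
  atom 19: N, bond orders sum to 1 (valence 3) → 2 H
  atom 20: C, bond orders sum to 2 (valence 4) → 2 H
  atom 21: C, bond orders sum to 3 (valence 4) → 1 H
  atom 22: C, bond orders sum to 1 (valence 4) → 3 H
  atom 23: C, bond orders sum to 4 (valence 4) → 0 H
  atom 24: O, bond orders sum to 2 (valence 2) → 0 H
  atom 25: O, bond orders sum to 2 (valence 2) → 0 H
  atom 26: C, bond orders sum to 1 (valence 4) → 3 H
Totals → C:17, H:27, N:3, O:6.

C17H27N3O6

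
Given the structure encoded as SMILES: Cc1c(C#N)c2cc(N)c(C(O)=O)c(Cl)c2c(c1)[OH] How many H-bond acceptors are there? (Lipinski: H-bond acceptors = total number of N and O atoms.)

5

N atoms: 2; O atoms: 3.
Lipinski HBA = 2 + 3 = 5.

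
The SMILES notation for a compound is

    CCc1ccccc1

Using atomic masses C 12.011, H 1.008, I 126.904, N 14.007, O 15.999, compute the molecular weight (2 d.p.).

First, the molecular formula is C8H10 (counting implicit H from valence).
  C: 8 × 12.011 = 96.088
  H: 10 × 1.008 = 10.080
Sum: 8×12.011 + 10×1.008 = 106.168 → 106.17 g/mol.

106.17 g/mol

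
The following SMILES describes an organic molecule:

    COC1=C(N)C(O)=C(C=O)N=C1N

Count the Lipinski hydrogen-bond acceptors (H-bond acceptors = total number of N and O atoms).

N atoms: 3; O atoms: 3.
Lipinski HBA = 3 + 3 = 6.

6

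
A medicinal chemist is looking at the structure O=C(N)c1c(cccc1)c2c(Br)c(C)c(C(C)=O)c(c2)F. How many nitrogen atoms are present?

Scan the SMILES for N atoms (remember two-letter symbols like Cl and Br are single atoms).
Nitrogen count: 1.

1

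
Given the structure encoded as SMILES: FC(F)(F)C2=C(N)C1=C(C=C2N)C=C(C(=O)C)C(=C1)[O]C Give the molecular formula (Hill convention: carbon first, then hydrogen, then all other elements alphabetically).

C14H13F3N2O2

Walk through each heavy atom and fill implicit hydrogens from standard valence (C 4, N 3, O 2, S 2, halogen 1):
  atom 1: F (halogen, monovalent) → 0 H
  atom 2: C, bond orders sum to 4 (valence 4) → 0 H
  atom 3: F (halogen, monovalent) → 0 H
  atom 4: F (halogen, monovalent) → 0 H
  atom 5: C, bond orders sum to 4 (valence 4) → 0 H
  atom 6: C, bond orders sum to 4 (valence 4) → 0 H
  atom 7: N, bond orders sum to 1 (valence 3) → 2 H
  atom 8: C, bond orders sum to 4 (valence 4) → 0 H
  atom 9: C, bond orders sum to 4 (valence 4) → 0 H
  atom 10: C, bond orders sum to 3 (valence 4) → 1 H
  atom 11: C, bond orders sum to 4 (valence 4) → 0 H
  atom 12: N, bond orders sum to 1 (valence 3) → 2 H
  atom 13: C, bond orders sum to 3 (valence 4) → 1 H
  atom 14: C, bond orders sum to 4 (valence 4) → 0 H
  atom 15: C, bond orders sum to 4 (valence 4) → 0 H
  atom 16: O, bond orders sum to 2 (valence 2) → 0 H
  atom 17: C, bond orders sum to 1 (valence 4) → 3 H
  atom 18: C, bond orders sum to 4 (valence 4) → 0 H
  atom 19: C, bond orders sum to 3 (valence 4) → 1 H
  atom 20: O with explicit H count 0
  atom 21: C, bond orders sum to 1 (valence 4) → 3 H
Totals → C:14, H:13, F:3, N:2, O:2.
In Hill order: C14H13F3N2O2.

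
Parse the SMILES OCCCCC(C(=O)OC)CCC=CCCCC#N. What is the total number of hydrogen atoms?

25

Walk through each heavy atom and fill implicit hydrogens from standard valence (C 4, N 3, O 2, S 2, halogen 1):
  atom 1: O, bond orders sum to 1 (valence 2) → 1 H
  atom 2: C, bond orders sum to 2 (valence 4) → 2 H
  atom 3: C, bond orders sum to 2 (valence 4) → 2 H
  atom 4: C, bond orders sum to 2 (valence 4) → 2 H
  atom 5: C, bond orders sum to 2 (valence 4) → 2 H
  atom 6: C, bond orders sum to 3 (valence 4) → 1 H
  atom 7: C, bond orders sum to 4 (valence 4) → 0 H
  atom 8: O, bond orders sum to 2 (valence 2) → 0 H
  atom 9: O, bond orders sum to 2 (valence 2) → 0 H
  atom 10: C, bond orders sum to 1 (valence 4) → 3 H
  atom 11: C, bond orders sum to 2 (valence 4) → 2 H
  atom 12: C, bond orders sum to 2 (valence 4) → 2 H
  atom 13: C, bond orders sum to 3 (valence 4) → 1 H
  atom 14: C, bond orders sum to 3 (valence 4) → 1 H
  atom 15: C, bond orders sum to 2 (valence 4) → 2 H
  atom 16: C, bond orders sum to 2 (valence 4) → 2 H
  atom 17: C, bond orders sum to 2 (valence 4) → 2 H
  atom 18: C, bond orders sum to 4 (valence 4) → 0 H
  atom 19: N, bond orders sum to 3 (valence 3) → 0 H
Total hydrogens: 25.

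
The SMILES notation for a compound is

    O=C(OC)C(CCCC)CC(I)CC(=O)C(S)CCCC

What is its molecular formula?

Walk through each heavy atom and fill implicit hydrogens from standard valence (C 4, N 3, O 2, S 2, halogen 1):
  atom 1: O, bond orders sum to 2 (valence 2) → 0 H
  atom 2: C, bond orders sum to 4 (valence 4) → 0 H
  atom 3: O, bond orders sum to 2 (valence 2) → 0 H
  atom 4: C, bond orders sum to 1 (valence 4) → 3 H
  atom 5: C, bond orders sum to 3 (valence 4) → 1 H
  atom 6: C, bond orders sum to 2 (valence 4) → 2 H
  atom 7: C, bond orders sum to 2 (valence 4) → 2 H
  atom 8: C, bond orders sum to 2 (valence 4) → 2 H
  atom 9: C, bond orders sum to 1 (valence 4) → 3 H
  atom 10: C, bond orders sum to 2 (valence 4) → 2 H
  atom 11: C, bond orders sum to 3 (valence 4) → 1 H
  atom 12: I (halogen, monovalent) → 0 H
  atom 13: C, bond orders sum to 2 (valence 4) → 2 H
  atom 14: C, bond orders sum to 4 (valence 4) → 0 H
  atom 15: O, bond orders sum to 2 (valence 2) → 0 H
  atom 16: C, bond orders sum to 3 (valence 4) → 1 H
  atom 17: S, bond orders sum to 1 (valence 2) → 1 H
  atom 18: C, bond orders sum to 2 (valence 4) → 2 H
  atom 19: C, bond orders sum to 2 (valence 4) → 2 H
  atom 20: C, bond orders sum to 2 (valence 4) → 2 H
  atom 21: C, bond orders sum to 1 (valence 4) → 3 H
Totals → C:16, H:29, I:1, O:3, S:1.
In Hill order: C16H29IO3S.

C16H29IO3S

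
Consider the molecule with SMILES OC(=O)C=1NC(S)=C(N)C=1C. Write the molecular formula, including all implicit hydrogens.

Walk through each heavy atom and fill implicit hydrogens from standard valence (C 4, N 3, O 2, S 2, halogen 1):
  atom 1: O, bond orders sum to 1 (valence 2) → 1 H
  atom 2: C, bond orders sum to 4 (valence 4) → 0 H
  atom 3: O, bond orders sum to 2 (valence 2) → 0 H
  atom 4: C, bond orders sum to 4 (valence 4) → 0 H
  atom 5: N, bond orders sum to 2 (valence 3) → 1 H
  atom 6: C, bond orders sum to 4 (valence 4) → 0 H
  atom 7: S, bond orders sum to 1 (valence 2) → 1 H
  atom 8: C, bond orders sum to 4 (valence 4) → 0 H
  atom 9: N, bond orders sum to 1 (valence 3) → 2 H
  atom 10: C, bond orders sum to 4 (valence 4) → 0 H
  atom 11: C, bond orders sum to 1 (valence 4) → 3 H
Totals → C:6, H:8, N:2, O:2, S:1.

C6H8N2O2S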